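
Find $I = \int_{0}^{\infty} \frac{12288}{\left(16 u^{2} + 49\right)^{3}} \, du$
$\frac{576 \pi}{16807}$

Begin with the known result
$$J(a) = \int_{0}^{\infty} \frac{3}{a^{2} + u^{2}} \, du = \frac{3 \pi}{2 a}.$$

Differentiating under the integral sign with respect to $a$,
$$\frac{dJ}{da} = \int_{0}^{\infty} - \frac{6 a}{\left(a^{2} + u^{2}\right)^{2}} \, du = - \frac{3 \pi}{2 a^{2}},$$
so $\int_{0}^{\infty} \frac{3}{\left(a^{2} + u^{2}\right)^{2}} \, du = \frac{3 \pi}{4 a^{3}}$.

Repeating — each differentiation of $1/(u^2+a^2)^j$ produces $-2ja/(u^2+a^2)^{j+1}$ — and dividing through by $-2ja$ at each step yields, after $2$ differentiations in total,
$$\int_{0}^{\infty} \frac{3}{\left(a^{2} + u^{2}\right)^{3}} \, du = \frac{9 \pi}{16 a^{5}}.$$

Setting $a = \frac{7}{4}$:
$$I = \frac{576 \pi}{16807}.$$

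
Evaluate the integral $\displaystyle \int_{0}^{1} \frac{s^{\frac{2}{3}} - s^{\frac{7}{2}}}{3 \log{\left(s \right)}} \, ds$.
$\log{\left(\frac{\sqrt[3]{10}}{3} \right)}$

Consider the one-parameter family: let $I(a) = \int_{0}^{1} \frac{s^{\frac{2}{3}} - s^{a}}{3 \log{\left(s \right)}} \, ds$.

Since $\dfrac{\partial}{\partial a}\,s^{a} = s^{a} \ln s$, the $\ln s$ in the denominator cancels and
$$\frac{dI}{da} = \int_{0}^{1} - \frac{1}{3} s^{a} \, ds = - \frac{1}{3} \left[\frac{s^{a+1}}{a+1}\right]_0^1 = - \frac{1}{3 a + 3}.$$

Integrating with respect to $a$ gives $I(a) = - \frac{\log{\left(a + 1 \right)}}{3} - \frac{\log{\left(3 \right)}}{3} + \frac{\log{\left(5 \right)}}{3} + C$.

At $a = \frac{2}{3}$ the integrand is identically $0$, so $I(\frac{2}{3}) = 0$. The closed form gives $0$, hence $C = 0$.

Setting $a = \frac{7}{2}$:
$$I = \log{\left(\frac{\sqrt[3]{10}}{3} \right)}.$$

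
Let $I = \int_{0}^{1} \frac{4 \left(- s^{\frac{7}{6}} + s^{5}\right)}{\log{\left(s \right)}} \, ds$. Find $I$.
$\log{\left(\frac{1679616}{28561} \right)}$

Consider the one-parameter family: let $I(a) = \int_{0}^{1} \frac{4 \left(- s^{\frac{7}{6}} + s^{a}\right)}{\log{\left(s \right)}} \, ds$.

Since $\dfrac{\partial}{\partial a}\,s^{a} = s^{a} \ln s$, the $\ln s$ in the denominator cancels and
$$\frac{dI}{da} = \int_{0}^{1} 4 s^{a} \, ds = 4 \left[\frac{s^{a+1}}{a+1}\right]_0^1 = \frac{4}{a + 1}.$$

Integrating with respect to $a$ gives $I(a) = \log{\left(\frac{1296 \left(a + 1\right)^{4}}{28561} \right)} + C$.

At $a = \frac{7}{6}$ the integrand is identically $0$, so $I(\frac{7}{6}) = 0$. The closed form gives $0$, hence $C = 0$.

Setting $a = 5$:
$$I = \log{\left(\frac{1679616}{28561} \right)}.$$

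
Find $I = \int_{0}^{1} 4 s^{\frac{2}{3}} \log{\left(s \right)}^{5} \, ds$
$- \frac{69984}{3125}$

Start from the elementary integral
$$J(a) = \int_{0}^{1} 4 s^{a} \, ds = \frac{4}{a + 1}.$$

Differentiating under the integral sign brings down a factor of $\ln s$:
$$\frac{dJ}{da} = \int_{0}^{1} 4 s^{a} \log{\left(s \right)} \, ds = - \frac{4}{\left(a + 1\right)^{2}}.$$

Repeating $5$ times in total — each differentiation brings down another $\ln s$ — gives
$$\frac{d^{5}J}{da^{5}} = \int_{0}^{1} 4 s^{a} \log{\left(s \right)}^{5} \, ds = - \frac{480}{\left(a + 1\right)^{6}},$$
and the integrand here is exactly the target integrand, so $I = - \frac{480}{\left(a + 1\right)^{6}}$.

Setting $a = \frac{2}{3}$:
$$I = - \frac{69984}{3125}.$$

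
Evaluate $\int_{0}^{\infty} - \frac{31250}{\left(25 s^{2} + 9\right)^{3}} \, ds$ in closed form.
$- \frac{3125 \pi}{648}$

Begin with the known result
$$J(a) = \int_{0}^{\infty} - \frac{2}{a^{2} + s^{2}} \, ds = - \frac{\pi}{a}.$$

Differentiating under the integral sign with respect to $a$,
$$\frac{dJ}{da} = \int_{0}^{\infty} \frac{4 a}{\left(a^{2} + s^{2}\right)^{2}} \, ds = \frac{\pi}{a^{2}},$$
so $\int_{0}^{\infty} - \frac{2}{\left(a^{2} + s^{2}\right)^{2}} \, ds = - \frac{\pi}{2 a^{3}}$.

Repeating — each differentiation of $1/(s^2+a^2)^j$ produces $-2ja/(s^2+a^2)^{j+1}$ — and dividing through by $-2ja$ at each step yields, after $2$ differentiations in total,
$$\int_{0}^{\infty} - \frac{2}{\left(a^{2} + s^{2}\right)^{3}} \, ds = - \frac{3 \pi}{8 a^{5}}.$$

Setting $a = \frac{3}{5}$:
$$I = - \frac{3125 \pi}{648}.$$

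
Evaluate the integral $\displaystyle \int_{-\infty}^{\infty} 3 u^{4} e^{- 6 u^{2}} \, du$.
$\frac{\sqrt{6} \sqrt{\pi}}{96}$

Start from the elementary integral
$$J(a) = \int_{-\infty}^{\infty} 3 e^{- a u^{2}} \, du = \frac{3 \sqrt{\pi}}{\sqrt{a}}.$$

Differentiating under the integral sign brings down a factor of $(-u^2)$:
$$\frac{dJ}{da} = \int_{-\infty}^{\infty} - 3 u^{2} e^{- a u^{2}} \, du = - \frac{3 \sqrt{\pi}}{2 a^{\frac{3}{2}}}.$$

Repeating twice in total — each differentiation brings down another $(-u^2)$ — gives
$$\frac{d^{2}J}{da^{2}} = \int_{-\infty}^{\infty} 3 u^{4} e^{- a u^{2}} \, du = \frac{9 \sqrt{\pi}}{4 a^{\frac{5}{2}}},$$
and the integrand here is exactly the target integrand, so $I = \frac{9 \sqrt{\pi}}{4 a^{\frac{5}{2}}}$.

Setting $a = 6$:
$$I = \frac{\sqrt{6} \sqrt{\pi}}{96}.$$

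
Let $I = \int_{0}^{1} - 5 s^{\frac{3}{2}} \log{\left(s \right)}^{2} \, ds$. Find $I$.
$- \frac{16}{25}$

Consider the simpler parametrised integral
$$J(a) = \int_{0}^{1} - 5 s^{a} \, ds = - \frac{5}{a + 1}.$$

Differentiating under the integral sign brings down a factor of $\ln s$:
$$\frac{dJ}{da} = \int_{0}^{1} - 5 s^{a} \log{\left(s \right)} \, ds = \frac{5}{\left(a + 1\right)^{2}}.$$

Repeating twice in total — each differentiation brings down another $\ln s$ — gives
$$\frac{d^{2}J}{da^{2}} = \int_{0}^{1} - 5 s^{a} \log{\left(s \right)}^{2} \, ds = - \frac{10}{\left(a + 1\right)^{3}},$$
and the integrand here is exactly the target integrand, so $I = - \frac{10}{\left(a + 1\right)^{3}}$.

Setting $a = \frac{3}{2}$:
$$I = - \frac{16}{25}.$$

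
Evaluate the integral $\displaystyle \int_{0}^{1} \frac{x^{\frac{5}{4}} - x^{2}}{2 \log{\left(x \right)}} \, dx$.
$- \log{\left(2 \right)} + \frac{\log{\left(3 \right)}}{2}$

Consider the one-parameter family: let $I(a) = \int_{0}^{1} \frac{- x^{2} + x^{a}}{2 \log{\left(x \right)}} \, dx$.

Since $\dfrac{\partial}{\partial a}\,x^{a} = x^{a} \ln x$, the $\ln x$ in the denominator cancels and
$$\frac{dI}{da} = \int_{0}^{1} \frac{1}{2} x^{a} \, dx = \frac{1}{2} \left[\frac{x^{a+1}}{a+1}\right]_0^1 = \frac{1}{2 \left(a + 1\right)}.$$

Integrating with respect to $a$ gives $I(a) = \frac{\log{\left(a + 1 \right)}}{2} - \frac{\log{\left(3 \right)}}{2} + C$.

At $a = 2$ the integrand is identically $0$, so $I(2) = 0$. The closed form gives $0$, hence $C = 0$.

Setting $a = \frac{5}{4}$:
$$I = - \log{\left(2 \right)} + \frac{\log{\left(3 \right)}}{2}.$$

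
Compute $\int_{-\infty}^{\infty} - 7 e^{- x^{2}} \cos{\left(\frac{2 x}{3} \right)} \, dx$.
$- \frac{7 \sqrt{\pi}}{e^{\frac{1}{9}}}$

Define $I(b) = \int_{-\infty}^{\infty} - 7 e^{- x^{2}} \cos{\left(b x \right)} \, dx$.

Differentiating under the integral sign,
$$I'(b) = \int_{-\infty}^{\infty} 7 x e^{- x^{2}} \sin{\left(b x \right)} \, dx.$$

Integrate $\int_{-\infty}^{\infty} x \sin(b x)\, e^{- x^{2}}\, dx$ by parts with $u = \sin(b x)$ and $dv = x\, e^{- x^{2}}\, dx$, giving $v = - \frac{e^{- x^{2}}}{2}$. The boundary term vanishes and
$$\int_{-\infty}^{\infty} x \sin(b x)\, e^{- x^{2}}\, dx = \frac{b}{2} \int_{-\infty}^{\infty} \cos(b x)\, e^{- x^{2}}\, dx,$$
so $I'(b) = - \frac{b}{2}\, I(b)$.

This is a separable first-order ODE; solving with the initial condition $I(0) = \int_{-\infty}^{\infty} - 7 e^{- x^{2}}\,dx = - 7 \sqrt{\pi}$ gives
$$I(b) = - 7 \sqrt{\pi} e^{- \frac{b^{2}}{4}}.$$

Setting $b = \frac{2}{3}$:
$$I = - \frac{7 \sqrt{\pi}}{e^{\frac{1}{9}}}.$$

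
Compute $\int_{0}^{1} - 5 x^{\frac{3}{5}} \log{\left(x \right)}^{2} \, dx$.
$- \frac{625}{256}$

Consider the simpler parametrised integral
$$J(a) = \int_{0}^{1} - 5 x^{a} \, dx = - \frac{5}{a + 1}.$$

Differentiating under the integral sign brings down a factor of $\ln x$:
$$\frac{dJ}{da} = \int_{0}^{1} - 5 x^{a} \log{\left(x \right)} \, dx = \frac{5}{\left(a + 1\right)^{2}}.$$

Repeating twice in total — each differentiation brings down another $\ln x$ — gives
$$\frac{d^{2}J}{da^{2}} = \int_{0}^{1} - 5 x^{a} \log{\left(x \right)}^{2} \, dx = - \frac{10}{\left(a + 1\right)^{3}},$$
and the integrand here is exactly the target integrand, so $I = - \frac{10}{\left(a + 1\right)^{3}}$.

Setting $a = \frac{3}{5}$:
$$I = - \frac{625}{256}.$$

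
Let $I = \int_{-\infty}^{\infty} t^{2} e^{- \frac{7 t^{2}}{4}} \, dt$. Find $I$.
$\frac{4 \sqrt{7} \sqrt{\pi}}{49}$

Start from the elementary integral
$$J(a) = \int_{-\infty}^{\infty} e^{- a t^{2}} \, dt = \frac{\sqrt{\pi}}{\sqrt{a}}.$$

Differentiating under the integral sign brings down a factor of $(-t^2)$:
$$\frac{dJ}{da} = \int_{-\infty}^{\infty} - t^{2} e^{- a t^{2}} \, dt = - \frac{\sqrt{\pi}}{2 a^{\frac{3}{2}}}.$$

The integral on the left is $-I$, so $I = \frac{\sqrt{\pi}}{2 a^{\frac{3}{2}}}$.

Setting $a = \frac{7}{4}$:
$$I = \frac{4 \sqrt{7} \sqrt{\pi}}{49}.$$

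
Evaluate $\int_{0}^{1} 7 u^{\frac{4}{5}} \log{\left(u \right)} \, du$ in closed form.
$- \frac{175}{81}$

Begin with the known integral
$$J(a) = \int_{0}^{1} 7 u^{a} \, du = \frac{7}{a + 1}.$$

Differentiating under the integral sign brings down a factor of $\ln u$:
$$\frac{dJ}{da} = \int_{0}^{1} 7 u^{a} \log{\left(u \right)} \, du = - \frac{7}{\left(a + 1\right)^{2}}.$$

The integral on the left is $I$, so $I = - \frac{7}{\left(a + 1\right)^{2}}$.

Setting $a = \frac{4}{5}$:
$$I = - \frac{175}{81}.$$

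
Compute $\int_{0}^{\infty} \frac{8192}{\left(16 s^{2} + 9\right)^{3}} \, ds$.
$\frac{128 \pi}{81}$

Start from the standard arctangent integral
$$J(a) = \int_{0}^{\infty} \frac{2}{a^{2} + s^{2}} \, ds = \frac{\pi}{a}.$$

Differentiating under the integral sign with respect to $a$,
$$\frac{dJ}{da} = \int_{0}^{\infty} - \frac{4 a}{\left(a^{2} + s^{2}\right)^{2}} \, ds = - \frac{\pi}{a^{2}},$$
so $\int_{0}^{\infty} \frac{2}{\left(a^{2} + s^{2}\right)^{2}} \, ds = \frac{\pi}{2 a^{3}}$.

Repeating — each differentiation of $1/(s^2+a^2)^j$ produces $-2ja/(s^2+a^2)^{j+1}$ — and dividing through by $-2ja$ at each step yields, after $2$ differentiations in total,
$$\int_{0}^{\infty} \frac{2}{\left(a^{2} + s^{2}\right)^{3}} \, ds = \frac{3 \pi}{8 a^{5}}.$$

Setting $a = \frac{3}{4}$:
$$I = \frac{128 \pi}{81}.$$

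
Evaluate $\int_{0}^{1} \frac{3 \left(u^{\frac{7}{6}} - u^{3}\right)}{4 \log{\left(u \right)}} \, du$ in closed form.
$\log{\left(\frac{13^{\frac{3}{4}} \sqrt[4]{24}}{24} \right)}$

Consider the one-parameter family: let $I(a) = \int_{0}^{1} \frac{3 \left(- u^{3} + u^{a}\right)}{4 \log{\left(u \right)}} \, du$.

Since $\dfrac{\partial}{\partial a}\,u^{a} = u^{a} \ln u$, the $\ln u$ in the denominator cancels and
$$\frac{dI}{da} = \int_{0}^{1} \frac{3}{4} u^{a} \, du = \frac{3}{4} \left[\frac{u^{a+1}}{a+1}\right]_0^1 = \frac{3}{4 \left(a + 1\right)}.$$

Integrating with respect to $a$ gives $I(a) = \frac{3 \log{\left(a + 1 \right)}}{4} - \frac{3 \log{\left(2 \right)}}{2} + C$.

At $a = 3$ the integrand is identically $0$, so $I(3) = 0$. The closed form gives $0$, hence $C = 0$.

Setting $a = \frac{7}{6}$:
$$I = \log{\left(\frac{13^{\frac{3}{4}} \sqrt[4]{24}}{24} \right)}.$$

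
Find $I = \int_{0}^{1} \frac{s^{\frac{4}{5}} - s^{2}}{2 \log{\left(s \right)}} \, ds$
$- \frac{\log{\left(5 \right)}}{2} + \frac{\log{\left(3 \right)}}{2}$

Replace the exponent $\frac{4}{5}$ by a parameter $a$: let $I(a) = \int_{0}^{1} \frac{- s^{2} + s^{a}}{2 \log{\left(s \right)}} \, ds$.

Since $\dfrac{\partial}{\partial a}\,s^{a} = s^{a} \ln s$, the $\ln s$ in the denominator cancels and
$$\frac{dI}{da} = \int_{0}^{1} \frac{1}{2} s^{a} \, ds = \frac{1}{2} \left[\frac{s^{a+1}}{a+1}\right]_0^1 = \frac{1}{2 \left(a + 1\right)}.$$

Integrating with respect to $a$ gives $I(a) = \frac{\log{\left(a + 1 \right)}}{2} - \frac{\log{\left(3 \right)}}{2} + C$.

At $a = 2$ the integrand is identically $0$, so $I(2) = 0$. The closed form gives $0$, hence $C = 0$.

Setting $a = \frac{4}{5}$:
$$I = - \frac{\log{\left(5 \right)}}{2} + \frac{\log{\left(3 \right)}}{2}.$$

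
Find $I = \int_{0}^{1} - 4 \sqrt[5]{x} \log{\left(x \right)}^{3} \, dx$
$\frac{625}{54}$

Start from the elementary integral
$$J(a) = \int_{0}^{1} - 4 x^{a} \, dx = - \frac{4}{a + 1}.$$

Differentiating under the integral sign brings down a factor of $\ln x$:
$$\frac{dJ}{da} = \int_{0}^{1} - 4 x^{a} \log{\left(x \right)} \, dx = \frac{4}{\left(a + 1\right)^{2}}.$$

Repeating $3$ times in total — each differentiation brings down another $\ln x$ — gives
$$\frac{d^{3}J}{da^{3}} = \int_{0}^{1} - 4 x^{a} \log{\left(x \right)}^{3} \, dx = \frac{24}{\left(a + 1\right)^{4}},$$
and the integrand here is exactly the target integrand, so $I = \frac{24}{\left(a + 1\right)^{4}}$.

Setting $a = \frac{1}{5}$:
$$I = \frac{625}{54}.$$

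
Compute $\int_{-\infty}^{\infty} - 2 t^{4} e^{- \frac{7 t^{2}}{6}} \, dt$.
$- \frac{54 \sqrt{42} \sqrt{\pi}}{343}$

Consider the simpler parametrised integral
$$J(a) = \int_{-\infty}^{\infty} - 2 e^{- a t^{2}} \, dt = - \frac{2 \sqrt{\pi}}{\sqrt{a}}.$$

Differentiating under the integral sign brings down a factor of $(-t^2)$:
$$\frac{dJ}{da} = \int_{-\infty}^{\infty} 2 t^{2} e^{- a t^{2}} \, dt = \frac{\sqrt{\pi}}{a^{\frac{3}{2}}}.$$

Repeating twice in total — each differentiation brings down another $(-t^2)$ — gives
$$\frac{d^{2}J}{da^{2}} = \int_{-\infty}^{\infty} - 2 t^{4} e^{- a t^{2}} \, dt = - \frac{3 \sqrt{\pi}}{2 a^{\frac{5}{2}}},$$
and the integrand here is exactly the target integrand, so $I = - \frac{3 \sqrt{\pi}}{2 a^{\frac{5}{2}}}$.

Setting $a = \frac{7}{6}$:
$$I = - \frac{54 \sqrt{42} \sqrt{\pi}}{343}.$$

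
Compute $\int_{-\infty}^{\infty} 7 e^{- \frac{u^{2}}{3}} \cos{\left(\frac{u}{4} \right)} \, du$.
$\frac{7 \sqrt{3} \sqrt{\pi}}{e^{\frac{3}{64}}}$

Treat the cosine frequency as a parameter and define $I(b) = \int_{-\infty}^{\infty} 7 e^{- \frac{u^{2}}{3}} \cos{\left(b u \right)} \, du$.

Differentiating under the integral sign,
$$I'(b) = \int_{-\infty}^{\infty} - 7 u e^{- \frac{u^{2}}{3}} \sin{\left(b u \right)} \, du.$$

Integrate $\int_{-\infty}^{\infty} u \sin(b u)\, e^{- \frac{u^{2}}{3}}\, du$ by parts with $w = \sin(b u)$ and $dv = u\, e^{- \frac{u^{2}}{3}}\, du$, giving $v = - \frac{3 e^{- \frac{u^{2}}{3}}}{2}$. The boundary term vanishes and
$$\int_{-\infty}^{\infty} u \sin(b u)\, e^{- \frac{u^{2}}{3}}\, du = \frac{3 b}{2} \int_{-\infty}^{\infty} \cos(b u)\, e^{- \frac{u^{2}}{3}}\, du,$$
so $I'(b) = - \frac{3 b}{2}\, I(b)$.

This is a separable first-order ODE; solving with the initial condition $I(0) = \int_{-\infty}^{\infty} 7 e^{- \frac{u^{2}}{3}}\,du = 7 \sqrt{3} \sqrt{\pi}$ gives
$$I(b) = 7 \sqrt{3} \sqrt{\pi} e^{- \frac{3 b^{2}}{4}}.$$

Setting $b = \frac{1}{4}$:
$$I = \frac{7 \sqrt{3} \sqrt{\pi}}{e^{\frac{3}{64}}}.$$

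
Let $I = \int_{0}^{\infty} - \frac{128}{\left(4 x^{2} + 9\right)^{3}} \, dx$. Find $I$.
$- \frac{4 \pi}{81}$

Begin with the known result
$$J(a) = \int_{0}^{\infty} - \frac{2}{a^{2} + x^{2}} \, dx = - \frac{\pi}{a}.$$

Differentiating under the integral sign with respect to $a$,
$$\frac{dJ}{da} = \int_{0}^{\infty} \frac{4 a}{\left(a^{2} + x^{2}\right)^{2}} \, dx = \frac{\pi}{a^{2}},$$
so $\int_{0}^{\infty} - \frac{2}{\left(a^{2} + x^{2}\right)^{2}} \, dx = - \frac{\pi}{2 a^{3}}$.

Repeating — each differentiation of $1/(x^2+a^2)^j$ produces $-2ja/(x^2+a^2)^{j+1}$ — and dividing through by $-2ja$ at each step yields, after $2$ differentiations in total,
$$\int_{0}^{\infty} - \frac{2}{\left(a^{2} + x^{2}\right)^{3}} \, dx = - \frac{3 \pi}{8 a^{5}}.$$

Setting $a = \frac{3}{2}$:
$$I = - \frac{4 \pi}{81}.$$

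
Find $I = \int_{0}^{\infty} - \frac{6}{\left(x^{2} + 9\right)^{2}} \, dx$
$- \frac{\pi}{18}$

Start from the standard arctangent integral
$$J(a) = \int_{0}^{\infty} - \frac{6}{a^{2} + x^{2}} \, dx = - \frac{3 \pi}{a}.$$

Differentiating under the integral sign with respect to $a$,
$$\frac{dJ}{da} = \int_{0}^{\infty} \frac{12 a}{\left(a^{2} + x^{2}\right)^{2}} \, dx = \frac{3 \pi}{a^{2}},$$
so $\int_{0}^{\infty} - \frac{6}{\left(a^{2} + x^{2}\right)^{2}} \, dx = - \frac{3 \pi}{2 a^{3}}$.

Setting $a = 3$:
$$I = - \frac{\pi}{18}.$$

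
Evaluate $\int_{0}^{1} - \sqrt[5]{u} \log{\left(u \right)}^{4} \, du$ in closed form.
$- \frac{3125}{324}$

Begin with the known integral
$$J(a) = \int_{0}^{1} - u^{a} \, du = - \frac{1}{a + 1}.$$

Differentiating under the integral sign brings down a factor of $\ln u$:
$$\frac{dJ}{da} = \int_{0}^{1} - u^{a} \log{\left(u \right)} \, du = \frac{1}{\left(a + 1\right)^{2}}.$$

Repeating $4$ times in total — each differentiation brings down another $\ln u$ — gives
$$\frac{d^{4}J}{da^{4}} = \int_{0}^{1} - u^{a} \log{\left(u \right)}^{4} \, du = - \frac{24}{\left(a + 1\right)^{5}},$$
and the integrand here is exactly the target integrand, so $I = - \frac{24}{\left(a + 1\right)^{5}}$.

Setting $a = \frac{1}{5}$:
$$I = - \frac{3125}{324}.$$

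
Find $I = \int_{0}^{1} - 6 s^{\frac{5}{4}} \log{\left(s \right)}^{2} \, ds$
$- \frac{256}{243}$

Begin with the known integral
$$J(a) = \int_{0}^{1} - 6 s^{a} \, ds = - \frac{6}{a + 1}.$$

Differentiating under the integral sign brings down a factor of $\ln s$:
$$\frac{dJ}{da} = \int_{0}^{1} - 6 s^{a} \log{\left(s \right)} \, ds = \frac{6}{\left(a + 1\right)^{2}}.$$

Repeating twice in total — each differentiation brings down another $\ln s$ — gives
$$\frac{d^{2}J}{da^{2}} = \int_{0}^{1} - 6 s^{a} \log{\left(s \right)}^{2} \, ds = - \frac{12}{\left(a + 1\right)^{3}},$$
and the integrand here is exactly the target integrand, so $I = - \frac{12}{\left(a + 1\right)^{3}}$.

Setting $a = \frac{5}{4}$:
$$I = - \frac{256}{243}.$$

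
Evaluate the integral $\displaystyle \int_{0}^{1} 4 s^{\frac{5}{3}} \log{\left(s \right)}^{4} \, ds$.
$\frac{729}{1024}$

Start from the elementary integral
$$J(a) = \int_{0}^{1} 4 s^{a} \, ds = \frac{4}{a + 1}.$$

Differentiating under the integral sign brings down a factor of $\ln s$:
$$\frac{dJ}{da} = \int_{0}^{1} 4 s^{a} \log{\left(s \right)} \, ds = - \frac{4}{\left(a + 1\right)^{2}}.$$

Repeating $4$ times in total — each differentiation brings down another $\ln s$ — gives
$$\frac{d^{4}J}{da^{4}} = \int_{0}^{1} 4 s^{a} \log{\left(s \right)}^{4} \, ds = \frac{96}{\left(a + 1\right)^{5}},$$
and the integrand here is exactly the target integrand, so $I = \frac{96}{\left(a + 1\right)^{5}}$.

Setting $a = \frac{5}{3}$:
$$I = \frac{729}{1024}.$$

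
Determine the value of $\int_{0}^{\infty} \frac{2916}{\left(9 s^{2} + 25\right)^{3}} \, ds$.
$\frac{729 \pi}{12500}$

Begin with the known result
$$J(a) = \int_{0}^{\infty} \frac{4}{a^{2} + s^{2}} \, ds = \frac{2 \pi}{a}.$$

Differentiating under the integral sign with respect to $a$,
$$\frac{dJ}{da} = \int_{0}^{\infty} - \frac{8 a}{\left(a^{2} + s^{2}\right)^{2}} \, ds = - \frac{2 \pi}{a^{2}},$$
so $\int_{0}^{\infty} \frac{4}{\left(a^{2} + s^{2}\right)^{2}} \, ds = \frac{\pi}{a^{3}}$.

Repeating — each differentiation of $1/(s^2+a^2)^j$ produces $-2ja/(s^2+a^2)^{j+1}$ — and dividing through by $-2ja$ at each step yields, after $2$ differentiations in total,
$$\int_{0}^{\infty} \frac{4}{\left(a^{2} + s^{2}\right)^{3}} \, ds = \frac{3 \pi}{4 a^{5}}.$$

Setting $a = \frac{5}{3}$:
$$I = \frac{729 \pi}{12500}.$$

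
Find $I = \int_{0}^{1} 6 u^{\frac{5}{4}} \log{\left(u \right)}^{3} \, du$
$- \frac{1024}{729}$

Consider the simpler parametrised integral
$$J(a) = \int_{0}^{1} 6 u^{a} \, du = \frac{6}{a + 1}.$$

Differentiating under the integral sign brings down a factor of $\ln u$:
$$\frac{dJ}{da} = \int_{0}^{1} 6 u^{a} \log{\left(u \right)} \, du = - \frac{6}{\left(a + 1\right)^{2}}.$$

Repeating $3$ times in total — each differentiation brings down another $\ln u$ — gives
$$\frac{d^{3}J}{da^{3}} = \int_{0}^{1} 6 u^{a} \log{\left(u \right)}^{3} \, du = - \frac{36}{\left(a + 1\right)^{4}},$$
and the integrand here is exactly the target integrand, so $I = - \frac{36}{\left(a + 1\right)^{4}}$.

Setting $a = \frac{5}{4}$:
$$I = - \frac{1024}{729}.$$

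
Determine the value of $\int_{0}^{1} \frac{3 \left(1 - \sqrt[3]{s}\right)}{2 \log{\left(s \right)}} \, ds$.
$- 3 \log{\left(2 \right)} + \frac{3 \log{\left(3 \right)}}{2}$

Consider the one-parameter family: let $I(a) = \int_{0}^{1} \frac{3 \left(1 - s^{a}\right)}{2 \log{\left(s \right)}} \, ds$.

Since $\dfrac{\partial}{\partial a}\,s^{a} = s^{a} \ln s$, the $\ln s$ in the denominator cancels and
$$\frac{dI}{da} = \int_{0}^{1} - \frac{3}{2} s^{a} \, ds = - \frac{3}{2} \left[\frac{s^{a+1}}{a+1}\right]_0^1 = - \frac{3}{2 a + 2}.$$

Integrating with respect to $a$ gives $I(a) = - \frac{3 \log{\left(a + 1 \right)}}{2} + C$.

At $a = 0$ the integrand is identically $0$, so $I(0) = 0$. The closed form gives $0$, hence $C = 0$.

Setting $a = \frac{1}{3}$:
$$I = - 3 \log{\left(2 \right)} + \frac{3 \log{\left(3 \right)}}{2}.$$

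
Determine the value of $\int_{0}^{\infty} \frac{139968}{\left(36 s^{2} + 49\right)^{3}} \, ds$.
$\frac{4374 \pi}{16807}$

Recall the elementary integral
$$J(a) = \int_{0}^{\infty} \frac{3}{a^{2} + s^{2}} \, ds = \frac{3 \pi}{2 a}.$$

Differentiating under the integral sign with respect to $a$,
$$\frac{dJ}{da} = \int_{0}^{\infty} - \frac{6 a}{\left(a^{2} + s^{2}\right)^{2}} \, ds = - \frac{3 \pi}{2 a^{2}},$$
so $\int_{0}^{\infty} \frac{3}{\left(a^{2} + s^{2}\right)^{2}} \, ds = \frac{3 \pi}{4 a^{3}}$.

Repeating — each differentiation of $1/(s^2+a^2)^j$ produces $-2ja/(s^2+a^2)^{j+1}$ — and dividing through by $-2ja$ at each step yields, after $2$ differentiations in total,
$$\int_{0}^{\infty} \frac{3}{\left(a^{2} + s^{2}\right)^{3}} \, ds = \frac{9 \pi}{16 a^{5}}.$$

Setting $a = \frac{7}{6}$:
$$I = \frac{4374 \pi}{16807}.$$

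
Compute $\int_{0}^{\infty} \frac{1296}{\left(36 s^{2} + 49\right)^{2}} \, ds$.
$\frac{54 \pi}{343}$

Start from the standard arctangent integral
$$J(a) = \int_{0}^{\infty} \frac{1}{a^{2} + s^{2}} \, ds = \frac{\pi}{2 a}.$$

Differentiating under the integral sign with respect to $a$,
$$\frac{dJ}{da} = \int_{0}^{\infty} - \frac{2 a}{\left(a^{2} + s^{2}\right)^{2}} \, ds = - \frac{\pi}{2 a^{2}},$$
so $\int_{0}^{\infty} \frac{1}{\left(a^{2} + s^{2}\right)^{2}} \, ds = \frac{\pi}{4 a^{3}}$.

Setting $a = \frac{7}{6}$:
$$I = \frac{54 \pi}{343}.$$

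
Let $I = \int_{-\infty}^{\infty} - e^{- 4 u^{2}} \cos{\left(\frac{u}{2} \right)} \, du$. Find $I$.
$- \frac{\sqrt{\pi}}{2 e^{\frac{1}{64}}}$

Treat the cosine frequency as a parameter and define $I(b) = \int_{-\infty}^{\infty} - e^{- 4 u^{2}} \cos{\left(b u \right)} \, du$.

Differentiating under the integral sign,
$$I'(b) = \int_{-\infty}^{\infty} u e^{- 4 u^{2}} \sin{\left(b u \right)} \, du.$$

Integrate $\int_{-\infty}^{\infty} u \sin(b u)\, e^{- 4 u^{2}}\, du$ by parts with $w = \sin(b u)$ and $dv = u\, e^{- 4 u^{2}}\, du$, giving $v = - \frac{e^{- 4 u^{2}}}{8}$. The boundary term vanishes and
$$\int_{-\infty}^{\infty} u \sin(b u)\, e^{- 4 u^{2}}\, du = \frac{b}{8} \int_{-\infty}^{\infty} \cos(b u)\, e^{- 4 u^{2}}\, du,$$
so $I'(b) = - \frac{b}{8}\, I(b)$.

This is a separable first-order ODE; solving with the initial condition $I(0) = \int_{-\infty}^{\infty} - e^{- 4 u^{2}}\,du = - \frac{\sqrt{\pi}}{2}$ gives
$$I(b) = - \frac{\sqrt{\pi} e^{- \frac{b^{2}}{16}}}{2}.$$

Setting $b = \frac{1}{2}$:
$$I = - \frac{\sqrt{\pi}}{2 e^{\frac{1}{64}}}.$$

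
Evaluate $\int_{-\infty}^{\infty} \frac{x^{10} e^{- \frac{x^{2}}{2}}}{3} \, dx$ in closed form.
$315 \sqrt{2} \sqrt{\pi}$

Start from the elementary integral
$$J(a) = \int_{-\infty}^{\infty} \frac{e^{- a x^{2}}}{3} \, dx = \frac{\sqrt{\pi}}{3 \sqrt{a}}.$$

Differentiating under the integral sign brings down a factor of $(-x^2)$:
$$\frac{dJ}{da} = \int_{-\infty}^{\infty} - \frac{x^{2} e^{- a x^{2}}}{3} \, dx = - \frac{\sqrt{\pi}}{6 a^{\frac{3}{2}}}.$$

Repeating $5$ times in total — each differentiation brings down another $(-x^2)$ — gives
$$\frac{d^{5}J}{da^{5}} = \int_{-\infty}^{\infty} - \frac{x^{10} e^{- a x^{2}}}{3} \, dx = - \frac{315 \sqrt{\pi}}{32 a^{\frac{11}{2}}},$$
and the integrand here is $(-1)^{5}$ times the target integrand, so $I = (-1)^{5}\,\frac{d^{5}J}{da^{5}} = \frac{315 \sqrt{\pi}}{32 a^{\frac{11}{2}}}$.

Setting $a = \frac{1}{2}$:
$$I = 315 \sqrt{2} \sqrt{\pi}.$$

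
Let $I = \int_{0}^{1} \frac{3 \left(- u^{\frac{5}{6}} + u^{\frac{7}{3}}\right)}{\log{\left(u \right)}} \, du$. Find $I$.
$- \log{\left(\frac{1331}{8000} \right)}$

Consider the one-parameter family: let $I(a) = \int_{0}^{1} \frac{3 \left(u^{\frac{7}{3}} - u^{a}\right)}{\log{\left(u \right)}} \, du$.

Since $\dfrac{\partial}{\partial a}\,u^{a} = u^{a} \ln u$, the $\ln u$ in the denominator cancels and
$$\frac{dI}{da} = \int_{0}^{1} -3 u^{a} \, du = -3 \left[\frac{u^{a+1}}{a+1}\right]_0^1 = - \frac{3}{a + 1}.$$

Integrating with respect to $a$ gives $I(a) = - \log{\left(\frac{27 \left(a + 1\right)^{3}}{1000} \right)} + C$.

At $a = \frac{7}{3}$ the integrand is identically $0$, so $I(\frac{7}{3}) = 0$. The closed form gives $0$, hence $C = 0$.

Setting $a = \frac{5}{6}$:
$$I = - \log{\left(\frac{1331}{8000} \right)}.$$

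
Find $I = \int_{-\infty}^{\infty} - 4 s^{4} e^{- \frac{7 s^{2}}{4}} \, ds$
$- \frac{96 \sqrt{7} \sqrt{\pi}}{343}$

Begin with the known integral
$$J(a) = \int_{-\infty}^{\infty} - 4 e^{- a s^{2}} \, ds = - \frac{4 \sqrt{\pi}}{\sqrt{a}}.$$

Differentiating under the integral sign brings down a factor of $(-s^2)$:
$$\frac{dJ}{da} = \int_{-\infty}^{\infty} 4 s^{2} e^{- a s^{2}} \, ds = \frac{2 \sqrt{\pi}}{a^{\frac{3}{2}}}.$$

Repeating twice in total — each differentiation brings down another $(-s^2)$ — gives
$$\frac{d^{2}J}{da^{2}} = \int_{-\infty}^{\infty} - 4 s^{4} e^{- a s^{2}} \, ds = - \frac{3 \sqrt{\pi}}{a^{\frac{5}{2}}},$$
and the integrand here is exactly the target integrand, so $I = - \frac{3 \sqrt{\pi}}{a^{\frac{5}{2}}}$.

Setting $a = \frac{7}{4}$:
$$I = - \frac{96 \sqrt{7} \sqrt{\pi}}{343}.$$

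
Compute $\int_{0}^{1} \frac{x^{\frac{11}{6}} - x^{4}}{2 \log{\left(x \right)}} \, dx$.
$\log{\left(\frac{\sqrt{510}}{30} \right)}$

Introduce a parameter $a$ in the exponent: let $I(a) = \int_{0}^{1} \frac{x^{\frac{11}{6}} - x^{a}}{2 \log{\left(x \right)}} \, dx$.

Since $\dfrac{\partial}{\partial a}\,x^{a} = x^{a} \ln x$, the $\ln x$ in the denominator cancels and
$$\frac{dI}{da} = \int_{0}^{1} - \frac{1}{2} x^{a} \, dx = - \frac{1}{2} \left[\frac{x^{a+1}}{a+1}\right]_0^1 = - \frac{1}{2 a + 2}.$$

Integrating with respect to $a$ gives $I(a) = - \frac{\log{\left(a + 1 \right)}}{2} - \frac{\log{\left(6 \right)}}{2} + \frac{\log{\left(17 \right)}}{2} + C$.

At $a = \frac{11}{6}$ the integrand is identically $0$, so $I(\frac{11}{6}) = 0$. The closed form gives $0$, hence $C = 0$.

Setting $a = 4$:
$$I = \log{\left(\frac{\sqrt{510}}{30} \right)}.$$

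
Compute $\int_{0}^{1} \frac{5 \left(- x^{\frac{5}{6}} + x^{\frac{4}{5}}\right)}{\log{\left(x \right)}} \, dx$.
$- \log{\left(\frac{503284375}{459165024} \right)}$

Introduce a parameter $a$ in the exponent: let $I(a) = \int_{0}^{1} \frac{5 \left(x^{\frac{4}{5}} - x^{a}\right)}{\log{\left(x \right)}} \, dx$.

Since $\dfrac{\partial}{\partial a}\,x^{a} = x^{a} \ln x$, the $\ln x$ in the denominator cancels and
$$\frac{dI}{da} = \int_{0}^{1} -5 x^{a} \, dx = -5 \left[\frac{x^{a+1}}{a+1}\right]_0^1 = - \frac{5}{a + 1}.$$

Integrating with respect to $a$ gives $I(a) = - \log{\left(\frac{3125 \left(a + 1\right)^{5}}{59049} \right)} + C$.

At $a = \frac{4}{5}$ the integrand is identically $0$, so $I(\frac{4}{5}) = 0$. The closed form gives $0$, hence $C = 0$.

Setting $a = \frac{5}{6}$:
$$I = - \log{\left(\frac{503284375}{459165024} \right)}.$$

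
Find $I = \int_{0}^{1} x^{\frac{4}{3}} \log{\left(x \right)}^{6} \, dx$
$\frac{1574640}{823543}$

Consider the simpler parametrised integral
$$J(a) = \int_{0}^{1} x^{a} \, dx = \frac{1}{a + 1}.$$

Differentiating under the integral sign brings down a factor of $\ln x$:
$$\frac{dJ}{da} = \int_{0}^{1} x^{a} \log{\left(x \right)} \, dx = - \frac{1}{\left(a + 1\right)^{2}}.$$

Repeating $6$ times in total — each differentiation brings down another $\ln x$ — gives
$$\frac{d^{6}J}{da^{6}} = \int_{0}^{1} x^{a} \log{\left(x \right)}^{6} \, dx = \frac{720}{\left(a + 1\right)^{7}},$$
and the integrand here is exactly the target integrand, so $I = \frac{720}{\left(a + 1\right)^{7}}$.

Setting $a = \frac{4}{3}$:
$$I = \frac{1574640}{823543}.$$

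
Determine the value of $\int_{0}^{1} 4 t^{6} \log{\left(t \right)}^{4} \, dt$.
$\frac{96}{16807}$

Start from the elementary integral
$$J(a) = \int_{0}^{1} 4 t^{a} \, dt = \frac{4}{a + 1}.$$

Differentiating under the integral sign brings down a factor of $\ln t$:
$$\frac{dJ}{da} = \int_{0}^{1} 4 t^{a} \log{\left(t \right)} \, dt = - \frac{4}{\left(a + 1\right)^{2}}.$$

Repeating $4$ times in total — each differentiation brings down another $\ln t$ — gives
$$\frac{d^{4}J}{da^{4}} = \int_{0}^{1} 4 t^{a} \log{\left(t \right)}^{4} \, dt = \frac{96}{\left(a + 1\right)^{5}},$$
and the integrand here is exactly the target integrand, so $I = \frac{96}{\left(a + 1\right)^{5}}$.

Setting $a = 6$:
$$I = \frac{96}{16807}.$$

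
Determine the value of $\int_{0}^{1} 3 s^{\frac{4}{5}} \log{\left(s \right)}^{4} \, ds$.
$\frac{25000}{6561}$

Consider the simpler parametrised integral
$$J(a) = \int_{0}^{1} 3 s^{a} \, ds = \frac{3}{a + 1}.$$

Differentiating under the integral sign brings down a factor of $\ln s$:
$$\frac{dJ}{da} = \int_{0}^{1} 3 s^{a} \log{\left(s \right)} \, ds = - \frac{3}{\left(a + 1\right)^{2}}.$$

Repeating $4$ times in total — each differentiation brings down another $\ln s$ — gives
$$\frac{d^{4}J}{da^{4}} = \int_{0}^{1} 3 s^{a} \log{\left(s \right)}^{4} \, ds = \frac{72}{\left(a + 1\right)^{5}},$$
and the integrand here is exactly the target integrand, so $I = \frac{72}{\left(a + 1\right)^{5}}$.

Setting $a = \frac{4}{5}$:
$$I = \frac{25000}{6561}.$$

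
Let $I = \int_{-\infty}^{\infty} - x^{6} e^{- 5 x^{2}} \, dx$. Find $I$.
$- \frac{3 \sqrt{5} \sqrt{\pi}}{1000}$

Consider the simpler parametrised integral
$$J(a) = \int_{-\infty}^{\infty} - e^{- a x^{2}} \, dx = - \frac{\sqrt{\pi}}{\sqrt{a}}.$$

Differentiating under the integral sign brings down a factor of $(-x^2)$:
$$\frac{dJ}{da} = \int_{-\infty}^{\infty} x^{2} e^{- a x^{2}} \, dx = \frac{\sqrt{\pi}}{2 a^{\frac{3}{2}}}.$$

Repeating $3$ times in total — each differentiation brings down another $(-x^2)$ — gives
$$\frac{d^{3}J}{da^{3}} = \int_{-\infty}^{\infty} x^{6} e^{- a x^{2}} \, dx = \frac{15 \sqrt{\pi}}{8 a^{\frac{7}{2}}},$$
and the integrand here is $(-1)^{3}$ times the target integrand, so $I = (-1)^{3}\,\frac{d^{3}J}{da^{3}} = - \frac{15 \sqrt{\pi}}{8 a^{\frac{7}{2}}}$.

Setting $a = 5$:
$$I = - \frac{3 \sqrt{5} \sqrt{\pi}}{1000}.$$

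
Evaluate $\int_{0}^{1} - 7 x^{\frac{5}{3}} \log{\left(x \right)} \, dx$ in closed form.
$\frac{63}{64}$

Consider the simpler parametrised integral
$$J(a) = \int_{0}^{1} - 7 x^{a} \, dx = - \frac{7}{a + 1}.$$

Differentiating under the integral sign brings down a factor of $\ln x$:
$$\frac{dJ}{da} = \int_{0}^{1} - 7 x^{a} \log{\left(x \right)} \, dx = \frac{7}{\left(a + 1\right)^{2}}.$$

The integral on the left is $I$, so $I = \frac{7}{\left(a + 1\right)^{2}}$.

Setting $a = \frac{5}{3}$:
$$I = \frac{63}{64}.$$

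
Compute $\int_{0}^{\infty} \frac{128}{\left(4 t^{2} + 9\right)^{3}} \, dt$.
$\frac{4 \pi}{81}$

Start from the standard arctangent integral
$$J(a) = \int_{0}^{\infty} \frac{2}{a^{2} + t^{2}} \, dt = \frac{\pi}{a}.$$

Differentiating under the integral sign with respect to $a$,
$$\frac{dJ}{da} = \int_{0}^{\infty} - \frac{4 a}{\left(a^{2} + t^{2}\right)^{2}} \, dt = - \frac{\pi}{a^{2}},$$
so $\int_{0}^{\infty} \frac{2}{\left(a^{2} + t^{2}\right)^{2}} \, dt = \frac{\pi}{2 a^{3}}$.

Repeating — each differentiation of $1/(t^2+a^2)^j$ produces $-2ja/(t^2+a^2)^{j+1}$ — and dividing through by $-2ja$ at each step yields, after $2$ differentiations in total,
$$\int_{0}^{\infty} \frac{2}{\left(a^{2} + t^{2}\right)^{3}} \, dt = \frac{3 \pi}{8 a^{5}}.$$

Setting $a = \frac{3}{2}$:
$$I = \frac{4 \pi}{81}.$$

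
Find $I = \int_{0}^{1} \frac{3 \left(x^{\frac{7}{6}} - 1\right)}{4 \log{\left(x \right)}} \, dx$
$\frac{3 \log{\left(\frac{13}{6} \right)}}{4}$

Consider the one-parameter family: let $I(a) = \int_{0}^{1} \frac{3 \left(x^{a} - 1\right)}{4 \log{\left(x \right)}} \, dx$.

Since $\dfrac{\partial}{\partial a}\,x^{a} = x^{a} \ln x$, the $\ln x$ in the denominator cancels and
$$\frac{dI}{da} = \int_{0}^{1} \frac{3}{4} x^{a} \, dx = \frac{3}{4} \left[\frac{x^{a+1}}{a+1}\right]_0^1 = \frac{3}{4 \left(a + 1\right)}.$$

Integrating with respect to $a$ gives $I(a) = \frac{3 \log{\left(a + 1 \right)}}{4} + C$.

At $a = 0$ the integrand is identically $0$, so $I(0) = 0$. The closed form gives $0$, hence $C = 0$.

Setting $a = \frac{7}{6}$:
$$I = \frac{3 \log{\left(\frac{13}{6} \right)}}{4}.$$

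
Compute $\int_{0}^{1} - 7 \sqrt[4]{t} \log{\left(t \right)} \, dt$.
$\frac{112}{25}$

Start from the elementary integral
$$J(a) = \int_{0}^{1} - 7 t^{a} \, dt = - \frac{7}{a + 1}.$$

Differentiating under the integral sign brings down a factor of $\ln t$:
$$\frac{dJ}{da} = \int_{0}^{1} - 7 t^{a} \log{\left(t \right)} \, dt = \frac{7}{\left(a + 1\right)^{2}}.$$

The integral on the left is $I$, so $I = \frac{7}{\left(a + 1\right)^{2}}$.

Setting $a = \frac{1}{4}$:
$$I = \frac{112}{25}.$$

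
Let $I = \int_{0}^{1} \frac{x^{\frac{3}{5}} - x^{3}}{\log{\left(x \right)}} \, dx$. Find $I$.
$- \log{\left(5 \right)} + \log{\left(2 \right)}$

Consider the one-parameter family: let $I(a) = \int_{0}^{1} \frac{x^{\frac{3}{5}} - x^{a}}{\log{\left(x \right)}} \, dx$.

Since $\dfrac{\partial}{\partial a}\,x^{a} = x^{a} \ln x$, the $\ln x$ in the denominator cancels and
$$\frac{dI}{da} = \int_{0}^{1} -1 x^{a} \, dx = -1 \left[\frac{x^{a+1}}{a+1}\right]_0^1 = - \frac{1}{a + 1}.$$

Integrating with respect to $a$ gives $I(a) = - \log{\left(\frac{5 a}{8} + \frac{5}{8} \right)} + C$.

At $a = \frac{3}{5}$ the integrand is identically $0$, so $I(\frac{3}{5}) = 0$. The closed form gives $0$, hence $C = 0$.

Setting $a = 3$:
$$I = - \log{\left(5 \right)} + \log{\left(2 \right)}.$$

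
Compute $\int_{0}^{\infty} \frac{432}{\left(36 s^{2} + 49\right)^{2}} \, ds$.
$\frac{18 \pi}{343}$

Recall the elementary integral
$$J(a) = \int_{0}^{\infty} \frac{1}{3 \left(a^{2} + s^{2}\right)} \, ds = \frac{\pi}{6 a}.$$

Differentiating under the integral sign with respect to $a$,
$$\frac{dJ}{da} = \int_{0}^{\infty} - \frac{2 a}{3 \left(a^{2} + s^{2}\right)^{2}} \, ds = - \frac{\pi}{6 a^{2}},$$
so $\int_{0}^{\infty} \frac{1}{3 \left(a^{2} + s^{2}\right)^{2}} \, ds = \frac{\pi}{12 a^{3}}$.

Setting $a = \frac{7}{6}$:
$$I = \frac{18 \pi}{343}.$$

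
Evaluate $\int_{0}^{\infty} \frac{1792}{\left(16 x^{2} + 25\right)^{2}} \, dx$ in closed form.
$\frac{112 \pi}{125}$

Recall the elementary integral
$$J(a) = \int_{0}^{\infty} \frac{7}{a^{2} + x^{2}} \, dx = \frac{7 \pi}{2 a}.$$

Differentiating under the integral sign with respect to $a$,
$$\frac{dJ}{da} = \int_{0}^{\infty} - \frac{14 a}{\left(a^{2} + x^{2}\right)^{2}} \, dx = - \frac{7 \pi}{2 a^{2}},$$
so $\int_{0}^{\infty} \frac{7}{\left(a^{2} + x^{2}\right)^{2}} \, dx = \frac{7 \pi}{4 a^{3}}$.

Setting $a = \frac{5}{4}$:
$$I = \frac{112 \pi}{125}.$$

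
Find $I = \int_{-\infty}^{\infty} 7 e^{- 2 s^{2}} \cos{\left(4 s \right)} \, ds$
$\frac{7 \sqrt{2} \sqrt{\pi}}{2 e^{2}}$

Define $I(b) = \int_{-\infty}^{\infty} 7 e^{- 2 s^{2}} \cos{\left(b s \right)} \, ds$.

Differentiating under the integral sign,
$$I'(b) = \int_{-\infty}^{\infty} - 7 s e^{- 2 s^{2}} \sin{\left(b s \right)} \, ds.$$

Integrate $\int_{-\infty}^{\infty} s \sin(b s)\, e^{- 2 s^{2}}\, ds$ by parts with $u = \sin(b s)$ and $dv = s\, e^{- 2 s^{2}}\, ds$, giving $v = - \frac{e^{- 2 s^{2}}}{4}$. The boundary term vanishes and
$$\int_{-\infty}^{\infty} s \sin(b s)\, e^{- 2 s^{2}}\, ds = \frac{b}{4} \int_{-\infty}^{\infty} \cos(b s)\, e^{- 2 s^{2}}\, ds,$$
so $I'(b) = - \frac{b}{4}\, I(b)$.

This is a separable first-order ODE; solving with the initial condition $I(0) = \int_{-\infty}^{\infty} 7 e^{- 2 s^{2}}\,ds = \frac{7 \sqrt{2} \sqrt{\pi}}{2}$ gives
$$I(b) = \frac{7 \sqrt{2} \sqrt{\pi} e^{- \frac{b^{2}}{8}}}{2}.$$

Setting $b = 4$:
$$I = \frac{7 \sqrt{2} \sqrt{\pi}}{2 e^{2}}.$$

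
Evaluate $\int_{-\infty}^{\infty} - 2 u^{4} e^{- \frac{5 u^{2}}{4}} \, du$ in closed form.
$- \frac{48 \sqrt{5} \sqrt{\pi}}{125}$

Start from the elementary integral
$$J(a) = \int_{-\infty}^{\infty} - 2 e^{- a u^{2}} \, du = - \frac{2 \sqrt{\pi}}{\sqrt{a}}.$$

Differentiating under the integral sign brings down a factor of $(-u^2)$:
$$\frac{dJ}{da} = \int_{-\infty}^{\infty} 2 u^{2} e^{- a u^{2}} \, du = \frac{\sqrt{\pi}}{a^{\frac{3}{2}}}.$$

Repeating twice in total — each differentiation brings down another $(-u^2)$ — gives
$$\frac{d^{2}J}{da^{2}} = \int_{-\infty}^{\infty} - 2 u^{4} e^{- a u^{2}} \, du = - \frac{3 \sqrt{\pi}}{2 a^{\frac{5}{2}}},$$
and the integrand here is exactly the target integrand, so $I = - \frac{3 \sqrt{\pi}}{2 a^{\frac{5}{2}}}$.

Setting $a = \frac{5}{4}$:
$$I = - \frac{48 \sqrt{5} \sqrt{\pi}}{125}.$$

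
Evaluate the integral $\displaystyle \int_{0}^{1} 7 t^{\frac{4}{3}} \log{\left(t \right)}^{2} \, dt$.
$\frac{54}{49}$

Start from the elementary integral
$$J(a) = \int_{0}^{1} 7 t^{a} \, dt = \frac{7}{a + 1}.$$

Differentiating under the integral sign brings down a factor of $\ln t$:
$$\frac{dJ}{da} = \int_{0}^{1} 7 t^{a} \log{\left(t \right)} \, dt = - \frac{7}{\left(a + 1\right)^{2}}.$$

Repeating twice in total — each differentiation brings down another $\ln t$ — gives
$$\frac{d^{2}J}{da^{2}} = \int_{0}^{1} 7 t^{a} \log{\left(t \right)}^{2} \, dt = \frac{14}{\left(a + 1\right)^{3}},$$
and the integrand here is exactly the target integrand, so $I = \frac{14}{\left(a + 1\right)^{3}}$.

Setting $a = \frac{4}{3}$:
$$I = \frac{54}{49}.$$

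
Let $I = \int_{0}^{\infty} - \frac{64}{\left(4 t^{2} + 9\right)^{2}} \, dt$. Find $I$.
$- \frac{8 \pi}{27}$

Begin with the known result
$$J(a) = \int_{0}^{\infty} - \frac{4}{a^{2} + t^{2}} \, dt = - \frac{2 \pi}{a}.$$

Differentiating under the integral sign with respect to $a$,
$$\frac{dJ}{da} = \int_{0}^{\infty} \frac{8 a}{\left(a^{2} + t^{2}\right)^{2}} \, dt = \frac{2 \pi}{a^{2}},$$
so $\int_{0}^{\infty} - \frac{4}{\left(a^{2} + t^{2}\right)^{2}} \, dt = - \frac{\pi}{a^{3}}$.

Setting $a = \frac{3}{2}$:
$$I = - \frac{8 \pi}{27}.$$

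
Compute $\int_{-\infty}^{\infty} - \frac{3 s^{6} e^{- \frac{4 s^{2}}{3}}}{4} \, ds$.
$- \frac{1215 \sqrt{3} \sqrt{\pi}}{4096}$

Begin with the known integral
$$J(a) = \int_{-\infty}^{\infty} - \frac{3 e^{- a s^{2}}}{4} \, ds = - \frac{3 \sqrt{\pi}}{4 \sqrt{a}}.$$

Differentiating under the integral sign brings down a factor of $(-s^2)$:
$$\frac{dJ}{da} = \int_{-\infty}^{\infty} \frac{3 s^{2} e^{- a s^{2}}}{4} \, ds = \frac{3 \sqrt{\pi}}{8 a^{\frac{3}{2}}}.$$

Repeating $3$ times in total — each differentiation brings down another $(-s^2)$ — gives
$$\frac{d^{3}J}{da^{3}} = \int_{-\infty}^{\infty} \frac{3 s^{6} e^{- a s^{2}}}{4} \, ds = \frac{45 \sqrt{\pi}}{32 a^{\frac{7}{2}}},$$
and the integrand here is $(-1)^{3}$ times the target integrand, so $I = (-1)^{3}\,\frac{d^{3}J}{da^{3}} = - \frac{45 \sqrt{\pi}}{32 a^{\frac{7}{2}}}$.

Setting $a = \frac{4}{3}$:
$$I = - \frac{1215 \sqrt{3} \sqrt{\pi}}{4096}.$$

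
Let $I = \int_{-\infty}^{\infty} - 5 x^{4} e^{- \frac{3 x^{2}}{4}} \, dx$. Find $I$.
$- \frac{40 \sqrt{3} \sqrt{\pi}}{9}$

Consider the simpler parametrised integral
$$J(a) = \int_{-\infty}^{\infty} - 5 e^{- a x^{2}} \, dx = - \frac{5 \sqrt{\pi}}{\sqrt{a}}.$$

Differentiating under the integral sign brings down a factor of $(-x^2)$:
$$\frac{dJ}{da} = \int_{-\infty}^{\infty} 5 x^{2} e^{- a x^{2}} \, dx = \frac{5 \sqrt{\pi}}{2 a^{\frac{3}{2}}}.$$

Repeating twice in total — each differentiation brings down another $(-x^2)$ — gives
$$\frac{d^{2}J}{da^{2}} = \int_{-\infty}^{\infty} - 5 x^{4} e^{- a x^{2}} \, dx = - \frac{15 \sqrt{\pi}}{4 a^{\frac{5}{2}}},$$
and the integrand here is exactly the target integrand, so $I = - \frac{15 \sqrt{\pi}}{4 a^{\frac{5}{2}}}$.

Setting $a = \frac{3}{4}$:
$$I = - \frac{40 \sqrt{3} \sqrt{\pi}}{9}.$$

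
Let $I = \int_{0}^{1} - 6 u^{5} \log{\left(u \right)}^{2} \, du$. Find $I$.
$- \frac{1}{18}$

Consider the simpler parametrised integral
$$J(a) = \int_{0}^{1} - 6 u^{a} \, du = - \frac{6}{a + 1}.$$

Differentiating under the integral sign brings down a factor of $\ln u$:
$$\frac{dJ}{da} = \int_{0}^{1} - 6 u^{a} \log{\left(u \right)} \, du = \frac{6}{\left(a + 1\right)^{2}}.$$

Repeating twice in total — each differentiation brings down another $\ln u$ — gives
$$\frac{d^{2}J}{da^{2}} = \int_{0}^{1} - 6 u^{a} \log{\left(u \right)}^{2} \, du = - \frac{12}{\left(a + 1\right)^{3}},$$
and the integrand here is exactly the target integrand, so $I = - \frac{12}{\left(a + 1\right)^{3}}$.

Setting $a = 5$:
$$I = - \frac{1}{18}.$$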